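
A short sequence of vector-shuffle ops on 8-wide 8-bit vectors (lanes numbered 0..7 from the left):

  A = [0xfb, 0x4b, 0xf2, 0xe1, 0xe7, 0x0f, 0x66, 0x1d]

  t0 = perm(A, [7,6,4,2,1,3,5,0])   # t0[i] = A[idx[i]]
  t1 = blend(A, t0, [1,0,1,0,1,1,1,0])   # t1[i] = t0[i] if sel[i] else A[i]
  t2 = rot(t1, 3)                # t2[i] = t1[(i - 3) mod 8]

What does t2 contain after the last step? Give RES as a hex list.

  t0: 1d 66 e7 f2 4b e1 0f fb
  t1: 1d 4b e7 e1 4b e1 0f 1d
  t2: e1 0f 1d 1d 4b e7 e1 4b

RES = [0xe1, 0x0f, 0x1d, 0x1d, 0x4b, 0xe7, 0xe1, 0x4b]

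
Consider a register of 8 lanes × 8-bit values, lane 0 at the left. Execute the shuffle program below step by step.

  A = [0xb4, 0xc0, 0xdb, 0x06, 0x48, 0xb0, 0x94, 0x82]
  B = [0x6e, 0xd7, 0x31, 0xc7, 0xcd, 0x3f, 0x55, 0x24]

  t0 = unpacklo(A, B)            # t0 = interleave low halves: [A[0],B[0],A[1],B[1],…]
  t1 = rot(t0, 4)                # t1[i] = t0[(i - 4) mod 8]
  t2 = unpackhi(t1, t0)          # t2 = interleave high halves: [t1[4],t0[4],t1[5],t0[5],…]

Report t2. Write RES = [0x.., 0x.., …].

RES = [ 0xb4  0xdb  0x6e  0x31  0xc0  0x06  0xd7  0xc7 ]

  t0: b4 6e c0 d7 db 31 06 c7
  t1: db 31 06 c7 b4 6e c0 d7
  t2: b4 db 6e 31 c0 06 d7 c7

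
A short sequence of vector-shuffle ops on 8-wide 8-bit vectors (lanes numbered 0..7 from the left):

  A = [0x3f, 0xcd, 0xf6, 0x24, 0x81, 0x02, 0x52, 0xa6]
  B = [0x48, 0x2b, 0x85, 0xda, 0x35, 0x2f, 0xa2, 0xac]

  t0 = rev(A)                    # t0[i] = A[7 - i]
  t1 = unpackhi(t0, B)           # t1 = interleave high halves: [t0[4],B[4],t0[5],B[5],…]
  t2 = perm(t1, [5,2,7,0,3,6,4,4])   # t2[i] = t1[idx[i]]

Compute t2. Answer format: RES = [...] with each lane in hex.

RES = [ 0xa2  0xf6  0xac  0x24  0x2f  0x3f  0xcd  0xcd ]

  t0: a6 52 02 81 24 f6 cd 3f
  t1: 24 35 f6 2f cd a2 3f ac
  t2: a2 f6 ac 24 2f 3f cd cd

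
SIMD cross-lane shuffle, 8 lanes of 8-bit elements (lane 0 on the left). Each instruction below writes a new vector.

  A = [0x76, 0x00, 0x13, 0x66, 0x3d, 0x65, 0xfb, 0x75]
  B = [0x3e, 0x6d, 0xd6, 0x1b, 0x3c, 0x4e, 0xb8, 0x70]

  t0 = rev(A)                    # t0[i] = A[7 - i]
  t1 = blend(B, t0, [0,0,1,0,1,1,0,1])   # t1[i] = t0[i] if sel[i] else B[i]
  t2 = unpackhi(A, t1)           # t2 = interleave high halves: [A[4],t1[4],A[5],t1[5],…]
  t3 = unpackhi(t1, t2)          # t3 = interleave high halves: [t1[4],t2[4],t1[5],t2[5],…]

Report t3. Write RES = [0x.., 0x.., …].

RES = [ 0x66  0xfb  0x13  0xb8  0xb8  0x75  0x76  0x76 ]

  t0: 75 fb 65 3d 66 13 00 76
  t1: 3e 6d 65 1b 66 13 b8 76
  t2: 3d 66 65 13 fb b8 75 76
  t3: 66 fb 13 b8 b8 75 76 76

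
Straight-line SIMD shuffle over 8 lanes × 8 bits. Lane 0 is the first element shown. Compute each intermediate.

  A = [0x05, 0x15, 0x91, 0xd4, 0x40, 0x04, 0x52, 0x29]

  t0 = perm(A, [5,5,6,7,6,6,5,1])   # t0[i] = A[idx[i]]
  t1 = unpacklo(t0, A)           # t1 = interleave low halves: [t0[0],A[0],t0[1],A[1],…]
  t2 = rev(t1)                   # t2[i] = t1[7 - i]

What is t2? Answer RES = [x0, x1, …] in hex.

RES = [ 0xd4  0x29  0x91  0x52  0x15  0x04  0x05  0x04 ]

→ t0 |04|04|52|29|52|52|04|15|
→ t1 |04|05|04|15|52|91|29|d4|
→ t2 |d4|29|91|52|15|04|05|04|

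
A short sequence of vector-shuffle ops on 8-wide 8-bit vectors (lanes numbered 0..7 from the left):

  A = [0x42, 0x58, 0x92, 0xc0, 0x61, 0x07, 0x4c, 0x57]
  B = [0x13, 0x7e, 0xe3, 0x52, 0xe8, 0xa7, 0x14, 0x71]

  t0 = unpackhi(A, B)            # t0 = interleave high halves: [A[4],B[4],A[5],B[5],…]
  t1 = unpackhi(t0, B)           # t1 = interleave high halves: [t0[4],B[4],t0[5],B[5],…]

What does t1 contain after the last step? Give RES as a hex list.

t0 = [0x61, 0xe8, 0x07, 0xa7, 0x4c, 0x14, 0x57, 0x71]
t1 = [0x4c, 0xe8, 0x14, 0xa7, 0x57, 0x14, 0x71, 0x71]

RES = [ 0x4c  0xe8  0x14  0xa7  0x57  0x14  0x71  0x71 ]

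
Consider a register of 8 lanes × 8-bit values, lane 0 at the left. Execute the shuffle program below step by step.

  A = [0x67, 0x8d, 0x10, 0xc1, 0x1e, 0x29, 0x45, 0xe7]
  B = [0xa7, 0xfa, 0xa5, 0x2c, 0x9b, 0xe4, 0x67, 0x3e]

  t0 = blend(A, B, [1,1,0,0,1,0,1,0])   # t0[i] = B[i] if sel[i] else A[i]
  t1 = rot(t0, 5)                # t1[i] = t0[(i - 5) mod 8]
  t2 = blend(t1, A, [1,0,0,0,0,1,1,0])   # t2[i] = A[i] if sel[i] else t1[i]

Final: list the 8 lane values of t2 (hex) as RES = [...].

RES = [ 0x67  0x9b  0x29  0x67  0xe7  0x29  0x45  0x10 ]

t0 = [0xa7, 0xfa, 0x10, 0xc1, 0x9b, 0x29, 0x67, 0xe7]
t1 = [0xc1, 0x9b, 0x29, 0x67, 0xe7, 0xa7, 0xfa, 0x10]
t2 = [0x67, 0x9b, 0x29, 0x67, 0xe7, 0x29, 0x45, 0x10]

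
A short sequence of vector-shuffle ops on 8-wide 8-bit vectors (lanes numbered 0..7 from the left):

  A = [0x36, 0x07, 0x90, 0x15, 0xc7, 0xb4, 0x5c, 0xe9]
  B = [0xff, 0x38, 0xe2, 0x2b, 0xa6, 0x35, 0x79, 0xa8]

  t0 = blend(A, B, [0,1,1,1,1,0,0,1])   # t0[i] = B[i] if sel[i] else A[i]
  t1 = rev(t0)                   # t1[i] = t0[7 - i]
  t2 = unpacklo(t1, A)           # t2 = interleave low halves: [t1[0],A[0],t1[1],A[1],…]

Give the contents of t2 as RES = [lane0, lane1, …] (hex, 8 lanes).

RES = [ 0xa8  0x36  0x5c  0x07  0xb4  0x90  0xa6  0x15 ]

  t0: 36 38 e2 2b a6 b4 5c a8
  t1: a8 5c b4 a6 2b e2 38 36
  t2: a8 36 5c 07 b4 90 a6 15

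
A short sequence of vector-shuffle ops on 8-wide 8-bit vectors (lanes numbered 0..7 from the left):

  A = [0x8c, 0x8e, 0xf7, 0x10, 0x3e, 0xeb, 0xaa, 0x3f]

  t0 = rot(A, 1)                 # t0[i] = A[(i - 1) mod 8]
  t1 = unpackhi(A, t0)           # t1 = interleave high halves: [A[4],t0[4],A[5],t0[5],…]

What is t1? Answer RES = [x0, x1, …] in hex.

t0 = [0x3f, 0x8c, 0x8e, 0xf7, 0x10, 0x3e, 0xeb, 0xaa]
t1 = [0x3e, 0x10, 0xeb, 0x3e, 0xaa, 0xeb, 0x3f, 0xaa]

RES = [ 0x3e  0x10  0xeb  0x3e  0xaa  0xeb  0x3f  0xaa ]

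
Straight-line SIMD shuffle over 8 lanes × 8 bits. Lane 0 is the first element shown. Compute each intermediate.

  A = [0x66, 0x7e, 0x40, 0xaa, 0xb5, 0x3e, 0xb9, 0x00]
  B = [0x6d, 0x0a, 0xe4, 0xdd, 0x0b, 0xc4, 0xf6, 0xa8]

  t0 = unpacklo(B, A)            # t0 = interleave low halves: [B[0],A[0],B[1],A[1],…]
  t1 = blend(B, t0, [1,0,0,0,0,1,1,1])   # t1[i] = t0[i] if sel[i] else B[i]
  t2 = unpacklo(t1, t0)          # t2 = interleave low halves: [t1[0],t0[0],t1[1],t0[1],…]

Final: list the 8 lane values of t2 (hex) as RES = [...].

RES = [ 0x6d  0x6d  0x0a  0x66  0xe4  0x0a  0xdd  0x7e ]

t0 = [0x6d, 0x66, 0x0a, 0x7e, 0xe4, 0x40, 0xdd, 0xaa]
t1 = [0x6d, 0x0a, 0xe4, 0xdd, 0x0b, 0x40, 0xdd, 0xaa]
t2 = [0x6d, 0x6d, 0x0a, 0x66, 0xe4, 0x0a, 0xdd, 0x7e]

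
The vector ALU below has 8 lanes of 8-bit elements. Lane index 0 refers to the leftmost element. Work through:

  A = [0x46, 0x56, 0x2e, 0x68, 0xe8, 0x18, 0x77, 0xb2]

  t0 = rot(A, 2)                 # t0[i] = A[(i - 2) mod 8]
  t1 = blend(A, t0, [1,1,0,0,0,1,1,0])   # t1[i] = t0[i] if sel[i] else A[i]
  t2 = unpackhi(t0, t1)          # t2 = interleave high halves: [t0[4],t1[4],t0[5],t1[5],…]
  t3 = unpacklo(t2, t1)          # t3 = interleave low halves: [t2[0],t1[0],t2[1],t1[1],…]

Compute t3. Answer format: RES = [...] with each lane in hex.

t0 = [0x77, 0xb2, 0x46, 0x56, 0x2e, 0x68, 0xe8, 0x18]
t1 = [0x77, 0xb2, 0x2e, 0x68, 0xe8, 0x68, 0xe8, 0xb2]
t2 = [0x2e, 0xe8, 0x68, 0x68, 0xe8, 0xe8, 0x18, 0xb2]
t3 = [0x2e, 0x77, 0xe8, 0xb2, 0x68, 0x2e, 0x68, 0x68]

RES = [0x2e, 0x77, 0xe8, 0xb2, 0x68, 0x2e, 0x68, 0x68]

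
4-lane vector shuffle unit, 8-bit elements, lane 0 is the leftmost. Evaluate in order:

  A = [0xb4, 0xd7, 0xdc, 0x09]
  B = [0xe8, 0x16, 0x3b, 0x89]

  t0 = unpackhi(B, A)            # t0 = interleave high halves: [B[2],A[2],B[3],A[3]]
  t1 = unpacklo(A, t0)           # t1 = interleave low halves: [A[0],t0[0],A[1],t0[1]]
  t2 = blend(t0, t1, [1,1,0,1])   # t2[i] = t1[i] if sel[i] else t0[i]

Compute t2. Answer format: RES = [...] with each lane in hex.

t0 = [0x3b, 0xdc, 0x89, 0x09]
t1 = [0xb4, 0x3b, 0xd7, 0xdc]
t2 = [0xb4, 0x3b, 0x89, 0xdc]

RES = [ 0xb4  0x3b  0x89  0xdc ]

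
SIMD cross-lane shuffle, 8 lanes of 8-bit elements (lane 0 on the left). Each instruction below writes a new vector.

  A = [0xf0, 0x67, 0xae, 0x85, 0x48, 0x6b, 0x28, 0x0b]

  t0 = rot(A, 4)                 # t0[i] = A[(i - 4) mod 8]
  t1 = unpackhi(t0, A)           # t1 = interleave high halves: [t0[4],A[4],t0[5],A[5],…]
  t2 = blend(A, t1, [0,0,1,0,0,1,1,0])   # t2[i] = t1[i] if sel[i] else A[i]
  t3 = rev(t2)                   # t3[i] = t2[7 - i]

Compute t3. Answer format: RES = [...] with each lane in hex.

→ t0 |48|6b|28|0b|f0|67|ae|85|
→ t1 |f0|48|67|6b|ae|28|85|0b|
→ t2 |f0|67|67|85|48|28|85|0b|
→ t3 |0b|85|28|48|85|67|67|f0|

RES = [0x0b, 0x85, 0x28, 0x48, 0x85, 0x67, 0x67, 0xf0]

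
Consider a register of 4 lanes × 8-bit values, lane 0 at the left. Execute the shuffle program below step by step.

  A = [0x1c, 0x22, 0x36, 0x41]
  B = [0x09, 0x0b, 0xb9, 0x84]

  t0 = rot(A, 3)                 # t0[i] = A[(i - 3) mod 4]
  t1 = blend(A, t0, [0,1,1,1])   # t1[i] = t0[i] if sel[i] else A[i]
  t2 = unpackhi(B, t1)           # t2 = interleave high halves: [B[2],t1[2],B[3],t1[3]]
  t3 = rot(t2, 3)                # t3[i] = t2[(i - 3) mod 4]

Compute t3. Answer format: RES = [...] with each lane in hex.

t0 = [0x22, 0x36, 0x41, 0x1c]
t1 = [0x1c, 0x36, 0x41, 0x1c]
t2 = [0xb9, 0x41, 0x84, 0x1c]
t3 = [0x41, 0x84, 0x1c, 0xb9]

RES = [ 0x41  0x84  0x1c  0xb9 ]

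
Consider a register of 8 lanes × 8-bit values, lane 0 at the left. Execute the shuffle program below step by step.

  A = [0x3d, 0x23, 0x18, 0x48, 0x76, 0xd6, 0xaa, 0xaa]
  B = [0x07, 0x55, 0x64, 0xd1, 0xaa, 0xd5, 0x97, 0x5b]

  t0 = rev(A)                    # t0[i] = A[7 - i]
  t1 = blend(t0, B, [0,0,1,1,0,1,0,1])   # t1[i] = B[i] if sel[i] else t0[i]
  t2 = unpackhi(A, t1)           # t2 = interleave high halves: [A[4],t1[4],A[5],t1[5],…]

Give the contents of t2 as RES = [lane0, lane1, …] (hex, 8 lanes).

→ t0 |aa|aa|d6|76|48|18|23|3d|
→ t1 |aa|aa|64|d1|48|d5|23|5b|
→ t2 |76|48|d6|d5|aa|23|aa|5b|

RES = [ 0x76  0x48  0xd6  0xd5  0xaa  0x23  0xaa  0x5b ]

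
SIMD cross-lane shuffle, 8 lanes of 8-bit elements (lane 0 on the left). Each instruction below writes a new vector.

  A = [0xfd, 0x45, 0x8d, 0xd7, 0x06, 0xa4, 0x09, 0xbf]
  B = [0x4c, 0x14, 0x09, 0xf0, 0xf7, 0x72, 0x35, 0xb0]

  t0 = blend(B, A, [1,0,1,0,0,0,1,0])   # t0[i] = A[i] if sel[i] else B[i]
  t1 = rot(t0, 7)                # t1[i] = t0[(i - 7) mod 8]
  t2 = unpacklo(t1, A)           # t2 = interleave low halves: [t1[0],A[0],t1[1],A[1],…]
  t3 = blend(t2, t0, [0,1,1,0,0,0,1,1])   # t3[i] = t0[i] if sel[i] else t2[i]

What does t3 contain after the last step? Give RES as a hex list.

  t0: fd 14 8d f0 f7 72 09 b0
  t1: 14 8d f0 f7 72 09 b0 fd
  t2: 14 fd 8d 45 f0 8d f7 d7
  t3: 14 14 8d 45 f0 8d 09 b0

RES = [0x14, 0x14, 0x8d, 0x45, 0xf0, 0x8d, 0x09, 0xb0]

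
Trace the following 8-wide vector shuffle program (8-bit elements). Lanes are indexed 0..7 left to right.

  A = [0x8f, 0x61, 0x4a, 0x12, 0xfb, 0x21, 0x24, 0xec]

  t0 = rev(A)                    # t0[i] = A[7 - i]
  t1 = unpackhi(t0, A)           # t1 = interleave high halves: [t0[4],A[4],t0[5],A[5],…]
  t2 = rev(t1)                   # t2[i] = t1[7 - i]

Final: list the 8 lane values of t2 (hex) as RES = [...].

  t0: ec 24 21 fb 12 4a 61 8f
  t1: 12 fb 4a 21 61 24 8f ec
  t2: ec 8f 24 61 21 4a fb 12

RES = [0xec, 0x8f, 0x24, 0x61, 0x21, 0x4a, 0xfb, 0x12]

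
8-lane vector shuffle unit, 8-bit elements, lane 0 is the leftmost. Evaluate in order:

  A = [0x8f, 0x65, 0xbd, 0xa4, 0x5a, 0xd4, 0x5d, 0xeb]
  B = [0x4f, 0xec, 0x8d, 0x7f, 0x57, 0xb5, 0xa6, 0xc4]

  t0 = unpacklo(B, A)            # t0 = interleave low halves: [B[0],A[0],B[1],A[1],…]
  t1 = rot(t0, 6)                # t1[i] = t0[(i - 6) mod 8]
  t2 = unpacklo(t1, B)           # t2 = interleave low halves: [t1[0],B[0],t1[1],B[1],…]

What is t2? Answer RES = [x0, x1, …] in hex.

  t0: 4f 8f ec 65 8d bd 7f a4
  t1: ec 65 8d bd 7f a4 4f 8f
  t2: ec 4f 65 ec 8d 8d bd 7f

RES = [ 0xec  0x4f  0x65  0xec  0x8d  0x8d  0xbd  0x7f ]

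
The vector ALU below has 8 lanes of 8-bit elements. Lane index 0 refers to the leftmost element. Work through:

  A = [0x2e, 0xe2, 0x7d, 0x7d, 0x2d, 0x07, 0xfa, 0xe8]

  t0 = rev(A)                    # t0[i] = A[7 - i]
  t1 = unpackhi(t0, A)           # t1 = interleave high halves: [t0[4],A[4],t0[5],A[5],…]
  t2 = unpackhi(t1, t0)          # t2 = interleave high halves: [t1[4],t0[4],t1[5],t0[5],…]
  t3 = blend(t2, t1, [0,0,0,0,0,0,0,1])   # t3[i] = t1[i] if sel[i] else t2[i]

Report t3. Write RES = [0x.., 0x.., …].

RES = [ 0xe2  0x7d  0xfa  0x7d  0x2e  0xe2  0xe8  0xe8 ]

→ t0 |e8|fa|07|2d|7d|7d|e2|2e|
→ t1 |7d|2d|7d|07|e2|fa|2e|e8|
→ t2 |e2|7d|fa|7d|2e|e2|e8|2e|
→ t3 |e2|7d|fa|7d|2e|e2|e8|e8|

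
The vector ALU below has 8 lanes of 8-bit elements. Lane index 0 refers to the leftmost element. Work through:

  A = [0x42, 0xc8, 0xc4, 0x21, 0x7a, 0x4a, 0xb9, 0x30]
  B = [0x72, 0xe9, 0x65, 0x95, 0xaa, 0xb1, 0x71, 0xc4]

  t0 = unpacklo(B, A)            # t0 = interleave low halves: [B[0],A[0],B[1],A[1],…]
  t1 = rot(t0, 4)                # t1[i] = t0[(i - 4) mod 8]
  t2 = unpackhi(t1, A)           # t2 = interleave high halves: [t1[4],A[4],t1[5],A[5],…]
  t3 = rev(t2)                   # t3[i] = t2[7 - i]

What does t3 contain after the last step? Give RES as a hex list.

  t0: 72 42 e9 c8 65 c4 95 21
  t1: 65 c4 95 21 72 42 e9 c8
  t2: 72 7a 42 4a e9 b9 c8 30
  t3: 30 c8 b9 e9 4a 42 7a 72

RES = [ 0x30  0xc8  0xb9  0xe9  0x4a  0x42  0x7a  0x72 ]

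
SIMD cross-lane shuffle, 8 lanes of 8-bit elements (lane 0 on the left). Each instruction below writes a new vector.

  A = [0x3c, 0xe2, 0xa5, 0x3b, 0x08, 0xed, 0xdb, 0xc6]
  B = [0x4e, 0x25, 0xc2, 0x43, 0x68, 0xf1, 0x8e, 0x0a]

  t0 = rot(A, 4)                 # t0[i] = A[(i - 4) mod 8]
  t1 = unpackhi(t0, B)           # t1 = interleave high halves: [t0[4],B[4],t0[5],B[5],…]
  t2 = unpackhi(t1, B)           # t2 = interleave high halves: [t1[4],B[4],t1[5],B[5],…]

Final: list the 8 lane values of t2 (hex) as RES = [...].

RES = [0xa5, 0x68, 0x8e, 0xf1, 0x3b, 0x8e, 0x0a, 0x0a]

t0 = [0x08, 0xed, 0xdb, 0xc6, 0x3c, 0xe2, 0xa5, 0x3b]
t1 = [0x3c, 0x68, 0xe2, 0xf1, 0xa5, 0x8e, 0x3b, 0x0a]
t2 = [0xa5, 0x68, 0x8e, 0xf1, 0x3b, 0x8e, 0x0a, 0x0a]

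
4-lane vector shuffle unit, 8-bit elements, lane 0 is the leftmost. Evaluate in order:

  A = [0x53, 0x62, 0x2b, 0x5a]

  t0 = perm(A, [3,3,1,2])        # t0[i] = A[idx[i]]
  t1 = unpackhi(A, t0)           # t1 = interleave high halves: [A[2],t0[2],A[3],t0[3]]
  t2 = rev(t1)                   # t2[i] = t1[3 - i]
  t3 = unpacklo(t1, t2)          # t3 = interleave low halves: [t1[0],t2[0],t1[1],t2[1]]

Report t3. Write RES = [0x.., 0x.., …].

→ t0 |5a|5a|62|2b|
→ t1 |2b|62|5a|2b|
→ t2 |2b|5a|62|2b|
→ t3 |2b|2b|62|5a|

RES = [0x2b, 0x2b, 0x62, 0x5a]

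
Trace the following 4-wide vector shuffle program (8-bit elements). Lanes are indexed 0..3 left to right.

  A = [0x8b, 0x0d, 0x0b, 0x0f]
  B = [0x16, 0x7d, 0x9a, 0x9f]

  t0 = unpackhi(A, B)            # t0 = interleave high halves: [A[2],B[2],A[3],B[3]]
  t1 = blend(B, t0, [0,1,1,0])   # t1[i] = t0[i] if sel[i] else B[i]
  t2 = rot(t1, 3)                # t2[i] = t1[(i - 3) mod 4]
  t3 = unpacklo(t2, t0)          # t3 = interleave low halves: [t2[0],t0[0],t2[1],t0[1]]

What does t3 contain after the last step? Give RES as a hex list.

RES = [0x9a, 0x0b, 0x0f, 0x9a]

→ t0 |0b|9a|0f|9f|
→ t1 |16|9a|0f|9f|
→ t2 |9a|0f|9f|16|
→ t3 |9a|0b|0f|9a|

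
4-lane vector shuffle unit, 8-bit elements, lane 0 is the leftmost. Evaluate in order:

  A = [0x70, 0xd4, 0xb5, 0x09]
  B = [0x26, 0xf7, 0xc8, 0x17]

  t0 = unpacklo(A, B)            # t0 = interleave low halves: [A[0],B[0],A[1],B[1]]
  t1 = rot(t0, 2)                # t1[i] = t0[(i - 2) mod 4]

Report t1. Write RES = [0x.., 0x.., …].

RES = [ 0xd4  0xf7  0x70  0x26 ]

  t0: 70 26 d4 f7
  t1: d4 f7 70 26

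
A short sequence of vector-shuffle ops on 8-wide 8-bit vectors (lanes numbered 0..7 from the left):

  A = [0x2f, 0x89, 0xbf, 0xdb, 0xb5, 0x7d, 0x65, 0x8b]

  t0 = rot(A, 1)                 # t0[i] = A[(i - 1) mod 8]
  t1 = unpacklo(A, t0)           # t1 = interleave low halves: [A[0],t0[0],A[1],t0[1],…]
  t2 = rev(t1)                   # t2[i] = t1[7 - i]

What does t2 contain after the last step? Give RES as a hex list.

RES = [0xbf, 0xdb, 0x89, 0xbf, 0x2f, 0x89, 0x8b, 0x2f]

  t0: 8b 2f 89 bf db b5 7d 65
  t1: 2f 8b 89 2f bf 89 db bf
  t2: bf db 89 bf 2f 89 8b 2f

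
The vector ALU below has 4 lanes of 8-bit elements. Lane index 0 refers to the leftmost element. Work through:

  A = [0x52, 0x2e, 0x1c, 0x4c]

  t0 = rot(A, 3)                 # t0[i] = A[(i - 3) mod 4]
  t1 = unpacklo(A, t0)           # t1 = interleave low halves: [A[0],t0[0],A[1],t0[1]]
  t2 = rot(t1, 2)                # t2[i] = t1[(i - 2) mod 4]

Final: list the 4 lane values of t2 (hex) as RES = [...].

  t0: 2e 1c 4c 52
  t1: 52 2e 2e 1c
  t2: 2e 1c 52 2e

RES = [0x2e, 0x1c, 0x52, 0x2e]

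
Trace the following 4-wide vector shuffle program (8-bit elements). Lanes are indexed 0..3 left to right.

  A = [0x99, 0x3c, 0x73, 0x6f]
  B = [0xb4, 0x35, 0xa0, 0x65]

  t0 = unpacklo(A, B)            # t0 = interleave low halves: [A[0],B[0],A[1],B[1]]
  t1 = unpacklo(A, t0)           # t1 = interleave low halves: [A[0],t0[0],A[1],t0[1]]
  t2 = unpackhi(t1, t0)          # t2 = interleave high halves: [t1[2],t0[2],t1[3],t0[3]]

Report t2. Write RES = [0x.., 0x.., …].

RES = [0x3c, 0x3c, 0xb4, 0x35]

  t0: 99 b4 3c 35
  t1: 99 99 3c b4
  t2: 3c 3c b4 35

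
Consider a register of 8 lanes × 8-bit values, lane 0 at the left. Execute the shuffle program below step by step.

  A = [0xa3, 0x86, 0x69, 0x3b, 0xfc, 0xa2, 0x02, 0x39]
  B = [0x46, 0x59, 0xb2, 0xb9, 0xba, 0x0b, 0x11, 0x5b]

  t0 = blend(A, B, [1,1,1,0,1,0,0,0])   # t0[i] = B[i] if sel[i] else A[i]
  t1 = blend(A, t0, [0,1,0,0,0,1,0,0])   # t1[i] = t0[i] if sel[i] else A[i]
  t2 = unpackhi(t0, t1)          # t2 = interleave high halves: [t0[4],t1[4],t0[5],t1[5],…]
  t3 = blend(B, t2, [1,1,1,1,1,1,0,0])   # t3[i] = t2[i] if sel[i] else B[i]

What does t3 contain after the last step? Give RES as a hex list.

RES = [0xba, 0xfc, 0xa2, 0xa2, 0x02, 0x02, 0x11, 0x5b]

→ t0 |46|59|b2|3b|ba|a2|02|39|
→ t1 |a3|59|69|3b|fc|a2|02|39|
→ t2 |ba|fc|a2|a2|02|02|39|39|
→ t3 |ba|fc|a2|a2|02|02|11|5b|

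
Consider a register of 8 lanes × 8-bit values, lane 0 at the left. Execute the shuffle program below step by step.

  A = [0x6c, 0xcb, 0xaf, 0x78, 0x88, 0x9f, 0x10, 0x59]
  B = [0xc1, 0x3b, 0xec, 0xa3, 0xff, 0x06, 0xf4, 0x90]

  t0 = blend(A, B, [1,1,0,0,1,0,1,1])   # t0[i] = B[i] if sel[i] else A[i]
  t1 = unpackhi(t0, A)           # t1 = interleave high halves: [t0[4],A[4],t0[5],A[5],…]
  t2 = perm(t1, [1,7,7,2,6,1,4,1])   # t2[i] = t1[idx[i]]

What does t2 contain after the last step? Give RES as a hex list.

t0 = [0xc1, 0x3b, 0xaf, 0x78, 0xff, 0x9f, 0xf4, 0x90]
t1 = [0xff, 0x88, 0x9f, 0x9f, 0xf4, 0x10, 0x90, 0x59]
t2 = [0x88, 0x59, 0x59, 0x9f, 0x90, 0x88, 0xf4, 0x88]

RES = [0x88, 0x59, 0x59, 0x9f, 0x90, 0x88, 0xf4, 0x88]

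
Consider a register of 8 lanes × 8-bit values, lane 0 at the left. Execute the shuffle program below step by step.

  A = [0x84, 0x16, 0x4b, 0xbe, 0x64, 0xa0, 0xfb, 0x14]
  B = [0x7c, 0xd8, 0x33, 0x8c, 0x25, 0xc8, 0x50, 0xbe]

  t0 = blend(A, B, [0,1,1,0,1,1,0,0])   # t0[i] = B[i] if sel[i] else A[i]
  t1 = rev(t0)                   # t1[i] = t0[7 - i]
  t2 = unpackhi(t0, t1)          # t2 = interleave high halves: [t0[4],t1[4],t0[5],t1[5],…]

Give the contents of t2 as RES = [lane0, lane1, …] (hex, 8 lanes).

t0 = [0x84, 0xd8, 0x33, 0xbe, 0x25, 0xc8, 0xfb, 0x14]
t1 = [0x14, 0xfb, 0xc8, 0x25, 0xbe, 0x33, 0xd8, 0x84]
t2 = [0x25, 0xbe, 0xc8, 0x33, 0xfb, 0xd8, 0x14, 0x84]

RES = [ 0x25  0xbe  0xc8  0x33  0xfb  0xd8  0x14  0x84 ]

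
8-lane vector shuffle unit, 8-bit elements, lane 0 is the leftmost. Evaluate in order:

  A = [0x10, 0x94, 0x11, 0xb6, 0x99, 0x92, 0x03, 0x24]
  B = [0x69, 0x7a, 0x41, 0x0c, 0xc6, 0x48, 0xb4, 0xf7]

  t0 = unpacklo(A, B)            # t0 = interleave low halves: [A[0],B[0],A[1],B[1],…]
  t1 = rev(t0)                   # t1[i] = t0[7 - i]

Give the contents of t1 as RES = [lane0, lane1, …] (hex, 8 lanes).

RES = [ 0x0c  0xb6  0x41  0x11  0x7a  0x94  0x69  0x10 ]

  t0: 10 69 94 7a 11 41 b6 0c
  t1: 0c b6 41 11 7a 94 69 10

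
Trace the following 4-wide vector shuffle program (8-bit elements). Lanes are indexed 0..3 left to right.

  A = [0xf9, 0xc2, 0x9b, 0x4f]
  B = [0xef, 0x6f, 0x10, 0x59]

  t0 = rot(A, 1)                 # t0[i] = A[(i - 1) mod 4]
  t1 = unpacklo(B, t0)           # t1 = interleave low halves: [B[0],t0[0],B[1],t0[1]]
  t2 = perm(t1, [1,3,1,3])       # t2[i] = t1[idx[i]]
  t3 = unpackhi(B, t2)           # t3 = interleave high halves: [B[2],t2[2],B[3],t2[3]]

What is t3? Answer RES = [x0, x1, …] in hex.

RES = [ 0x10  0x4f  0x59  0xf9 ]

→ t0 |4f|f9|c2|9b|
→ t1 |ef|4f|6f|f9|
→ t2 |4f|f9|4f|f9|
→ t3 |10|4f|59|f9|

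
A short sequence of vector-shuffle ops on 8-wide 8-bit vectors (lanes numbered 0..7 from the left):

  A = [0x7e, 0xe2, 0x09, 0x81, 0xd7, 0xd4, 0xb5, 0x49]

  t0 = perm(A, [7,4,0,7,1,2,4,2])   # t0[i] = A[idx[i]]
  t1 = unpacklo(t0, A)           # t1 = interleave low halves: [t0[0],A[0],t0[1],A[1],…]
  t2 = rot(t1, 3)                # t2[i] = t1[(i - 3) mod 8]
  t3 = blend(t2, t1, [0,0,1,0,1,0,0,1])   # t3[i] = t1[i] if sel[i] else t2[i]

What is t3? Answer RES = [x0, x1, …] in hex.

  t0: 49 d7 7e 49 e2 09 d7 09
  t1: 49 7e d7 e2 7e 09 49 81
  t2: 09 49 81 49 7e d7 e2 7e
  t3: 09 49 d7 49 7e d7 e2 81

RES = [ 0x09  0x49  0xd7  0x49  0x7e  0xd7  0xe2  0x81 ]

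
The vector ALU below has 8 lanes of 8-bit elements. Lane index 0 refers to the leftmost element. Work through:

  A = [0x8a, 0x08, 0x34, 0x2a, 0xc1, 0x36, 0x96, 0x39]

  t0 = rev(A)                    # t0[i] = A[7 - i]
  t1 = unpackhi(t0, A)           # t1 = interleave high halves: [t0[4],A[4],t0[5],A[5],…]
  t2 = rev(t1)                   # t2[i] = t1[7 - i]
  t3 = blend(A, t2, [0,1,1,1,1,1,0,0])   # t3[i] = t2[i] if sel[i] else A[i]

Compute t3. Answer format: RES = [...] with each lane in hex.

RES = [0x8a, 0x8a, 0x96, 0x08, 0x36, 0x34, 0x96, 0x39]

t0 = [0x39, 0x96, 0x36, 0xc1, 0x2a, 0x34, 0x08, 0x8a]
t1 = [0x2a, 0xc1, 0x34, 0x36, 0x08, 0x96, 0x8a, 0x39]
t2 = [0x39, 0x8a, 0x96, 0x08, 0x36, 0x34, 0xc1, 0x2a]
t3 = [0x8a, 0x8a, 0x96, 0x08, 0x36, 0x34, 0x96, 0x39]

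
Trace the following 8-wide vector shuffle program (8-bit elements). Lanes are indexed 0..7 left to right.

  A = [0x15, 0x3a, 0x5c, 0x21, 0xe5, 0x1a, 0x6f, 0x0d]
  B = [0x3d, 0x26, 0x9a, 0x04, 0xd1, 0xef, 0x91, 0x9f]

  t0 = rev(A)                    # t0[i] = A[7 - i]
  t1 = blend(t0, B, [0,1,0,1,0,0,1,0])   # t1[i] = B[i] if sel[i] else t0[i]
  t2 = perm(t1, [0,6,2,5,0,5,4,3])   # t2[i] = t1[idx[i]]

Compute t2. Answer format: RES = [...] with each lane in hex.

RES = [0x0d, 0x91, 0x1a, 0x5c, 0x0d, 0x5c, 0x21, 0x04]

  t0: 0d 6f 1a e5 21 5c 3a 15
  t1: 0d 26 1a 04 21 5c 91 15
  t2: 0d 91 1a 5c 0d 5c 21 04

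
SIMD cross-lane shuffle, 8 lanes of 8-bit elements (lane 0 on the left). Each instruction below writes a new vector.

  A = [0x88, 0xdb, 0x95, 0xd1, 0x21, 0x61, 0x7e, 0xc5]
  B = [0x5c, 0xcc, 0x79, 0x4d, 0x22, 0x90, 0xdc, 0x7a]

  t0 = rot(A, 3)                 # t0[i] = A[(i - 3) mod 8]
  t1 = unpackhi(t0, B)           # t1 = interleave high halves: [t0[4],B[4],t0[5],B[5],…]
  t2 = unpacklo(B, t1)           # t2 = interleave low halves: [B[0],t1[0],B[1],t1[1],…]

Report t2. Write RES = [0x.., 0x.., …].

RES = [ 0x5c  0xdb  0xcc  0x22  0x79  0x95  0x4d  0x90 ]

→ t0 |61|7e|c5|88|db|95|d1|21|
→ t1 |db|22|95|90|d1|dc|21|7a|
→ t2 |5c|db|cc|22|79|95|4d|90|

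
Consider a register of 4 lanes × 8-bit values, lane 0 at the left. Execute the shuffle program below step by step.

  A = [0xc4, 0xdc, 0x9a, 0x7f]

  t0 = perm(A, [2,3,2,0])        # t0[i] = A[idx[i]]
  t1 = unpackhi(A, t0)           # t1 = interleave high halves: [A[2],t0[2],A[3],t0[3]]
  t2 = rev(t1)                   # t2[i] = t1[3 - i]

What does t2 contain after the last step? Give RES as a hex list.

RES = [0xc4, 0x7f, 0x9a, 0x9a]

  t0: 9a 7f 9a c4
  t1: 9a 9a 7f c4
  t2: c4 7f 9a 9a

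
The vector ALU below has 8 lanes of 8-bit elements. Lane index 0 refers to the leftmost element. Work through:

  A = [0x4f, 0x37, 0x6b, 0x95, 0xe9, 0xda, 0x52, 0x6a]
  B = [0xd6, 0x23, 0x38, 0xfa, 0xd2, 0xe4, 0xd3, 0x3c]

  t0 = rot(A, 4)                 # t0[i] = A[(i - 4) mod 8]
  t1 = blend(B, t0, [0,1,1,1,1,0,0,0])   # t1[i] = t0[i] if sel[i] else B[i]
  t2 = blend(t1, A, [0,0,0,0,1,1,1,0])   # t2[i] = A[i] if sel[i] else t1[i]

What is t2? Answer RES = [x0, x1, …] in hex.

  t0: e9 da 52 6a 4f 37 6b 95
  t1: d6 da 52 6a 4f e4 d3 3c
  t2: d6 da 52 6a e9 da 52 3c

RES = [0xd6, 0xda, 0x52, 0x6a, 0xe9, 0xda, 0x52, 0x3c]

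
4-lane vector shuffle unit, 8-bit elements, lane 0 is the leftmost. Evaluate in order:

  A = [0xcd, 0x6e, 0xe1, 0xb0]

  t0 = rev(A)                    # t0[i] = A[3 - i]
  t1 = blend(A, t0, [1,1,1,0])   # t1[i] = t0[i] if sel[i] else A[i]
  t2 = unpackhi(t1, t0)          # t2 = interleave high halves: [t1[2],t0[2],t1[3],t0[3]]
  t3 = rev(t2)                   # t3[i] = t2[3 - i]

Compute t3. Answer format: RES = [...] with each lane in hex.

t0 = [0xb0, 0xe1, 0x6e, 0xcd]
t1 = [0xb0, 0xe1, 0x6e, 0xb0]
t2 = [0x6e, 0x6e, 0xb0, 0xcd]
t3 = [0xcd, 0xb0, 0x6e, 0x6e]

RES = [ 0xcd  0xb0  0x6e  0x6e ]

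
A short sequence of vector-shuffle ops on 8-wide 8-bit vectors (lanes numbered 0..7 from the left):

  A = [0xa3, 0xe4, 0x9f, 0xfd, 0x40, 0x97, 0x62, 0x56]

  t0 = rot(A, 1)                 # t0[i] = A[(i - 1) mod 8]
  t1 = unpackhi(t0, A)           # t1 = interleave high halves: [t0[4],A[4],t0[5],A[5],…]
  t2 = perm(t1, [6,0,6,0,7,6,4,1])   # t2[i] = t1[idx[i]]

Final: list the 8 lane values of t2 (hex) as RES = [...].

→ t0 |56|a3|e4|9f|fd|40|97|62|
→ t1 |fd|40|40|97|97|62|62|56|
→ t2 |62|fd|62|fd|56|62|97|40|

RES = [ 0x62  0xfd  0x62  0xfd  0x56  0x62  0x97  0x40 ]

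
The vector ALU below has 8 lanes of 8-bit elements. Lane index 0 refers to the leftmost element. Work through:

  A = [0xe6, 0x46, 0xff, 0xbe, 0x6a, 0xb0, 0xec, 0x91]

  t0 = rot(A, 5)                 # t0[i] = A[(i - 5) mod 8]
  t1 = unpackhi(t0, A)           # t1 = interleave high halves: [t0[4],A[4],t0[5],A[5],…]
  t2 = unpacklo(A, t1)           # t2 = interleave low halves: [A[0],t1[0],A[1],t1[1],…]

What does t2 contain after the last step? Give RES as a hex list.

RES = [ 0xe6  0x91  0x46  0x6a  0xff  0xe6  0xbe  0xb0 ]

  t0: be 6a b0 ec 91 e6 46 ff
  t1: 91 6a e6 b0 46 ec ff 91
  t2: e6 91 46 6a ff e6 be b0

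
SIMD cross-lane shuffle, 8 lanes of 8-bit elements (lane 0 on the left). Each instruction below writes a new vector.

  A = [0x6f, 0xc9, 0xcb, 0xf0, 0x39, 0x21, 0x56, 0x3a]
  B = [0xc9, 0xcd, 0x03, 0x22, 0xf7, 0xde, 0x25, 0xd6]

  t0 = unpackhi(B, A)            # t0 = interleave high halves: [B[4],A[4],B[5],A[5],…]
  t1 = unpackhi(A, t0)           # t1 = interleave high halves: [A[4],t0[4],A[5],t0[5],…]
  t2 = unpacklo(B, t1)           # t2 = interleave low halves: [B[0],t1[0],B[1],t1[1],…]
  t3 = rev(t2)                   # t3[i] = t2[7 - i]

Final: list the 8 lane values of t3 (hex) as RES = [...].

t0 = [0xf7, 0x39, 0xde, 0x21, 0x25, 0x56, 0xd6, 0x3a]
t1 = [0x39, 0x25, 0x21, 0x56, 0x56, 0xd6, 0x3a, 0x3a]
t2 = [0xc9, 0x39, 0xcd, 0x25, 0x03, 0x21, 0x22, 0x56]
t3 = [0x56, 0x22, 0x21, 0x03, 0x25, 0xcd, 0x39, 0xc9]

RES = [0x56, 0x22, 0x21, 0x03, 0x25, 0xcd, 0x39, 0xc9]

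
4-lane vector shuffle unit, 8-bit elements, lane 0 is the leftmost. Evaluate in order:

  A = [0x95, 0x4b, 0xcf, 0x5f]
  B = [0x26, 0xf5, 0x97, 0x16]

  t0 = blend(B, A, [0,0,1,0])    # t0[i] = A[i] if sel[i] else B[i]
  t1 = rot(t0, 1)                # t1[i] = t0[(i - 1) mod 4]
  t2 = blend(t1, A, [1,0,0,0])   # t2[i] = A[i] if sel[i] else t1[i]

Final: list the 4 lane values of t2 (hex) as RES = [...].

  t0: 26 f5 cf 16
  t1: 16 26 f5 cf
  t2: 95 26 f5 cf

RES = [0x95, 0x26, 0xf5, 0xcf]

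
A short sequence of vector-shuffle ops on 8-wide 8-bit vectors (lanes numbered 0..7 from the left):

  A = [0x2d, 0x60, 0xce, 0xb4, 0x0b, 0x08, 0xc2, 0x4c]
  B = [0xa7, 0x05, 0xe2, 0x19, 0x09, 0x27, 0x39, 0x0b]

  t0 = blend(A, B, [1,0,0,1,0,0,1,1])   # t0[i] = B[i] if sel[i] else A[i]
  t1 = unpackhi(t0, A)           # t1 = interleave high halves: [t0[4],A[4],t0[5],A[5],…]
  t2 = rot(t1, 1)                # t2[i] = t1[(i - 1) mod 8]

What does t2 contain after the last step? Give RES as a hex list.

RES = [0x4c, 0x0b, 0x0b, 0x08, 0x08, 0x39, 0xc2, 0x0b]

t0 = [0xa7, 0x60, 0xce, 0x19, 0x0b, 0x08, 0x39, 0x0b]
t1 = [0x0b, 0x0b, 0x08, 0x08, 0x39, 0xc2, 0x0b, 0x4c]
t2 = [0x4c, 0x0b, 0x0b, 0x08, 0x08, 0x39, 0xc2, 0x0b]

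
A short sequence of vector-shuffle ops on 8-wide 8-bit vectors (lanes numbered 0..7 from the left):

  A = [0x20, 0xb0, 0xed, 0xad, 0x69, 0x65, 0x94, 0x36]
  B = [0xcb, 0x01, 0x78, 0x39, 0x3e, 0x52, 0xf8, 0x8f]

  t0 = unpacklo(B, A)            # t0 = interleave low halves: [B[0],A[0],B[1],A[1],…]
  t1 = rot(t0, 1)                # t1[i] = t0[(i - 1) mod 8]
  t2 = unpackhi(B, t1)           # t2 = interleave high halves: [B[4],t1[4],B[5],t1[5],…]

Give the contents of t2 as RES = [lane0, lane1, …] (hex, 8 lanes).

  t0: cb 20 01 b0 78 ed 39 ad
  t1: ad cb 20 01 b0 78 ed 39
  t2: 3e b0 52 78 f8 ed 8f 39

RES = [0x3e, 0xb0, 0x52, 0x78, 0xf8, 0xed, 0x8f, 0x39]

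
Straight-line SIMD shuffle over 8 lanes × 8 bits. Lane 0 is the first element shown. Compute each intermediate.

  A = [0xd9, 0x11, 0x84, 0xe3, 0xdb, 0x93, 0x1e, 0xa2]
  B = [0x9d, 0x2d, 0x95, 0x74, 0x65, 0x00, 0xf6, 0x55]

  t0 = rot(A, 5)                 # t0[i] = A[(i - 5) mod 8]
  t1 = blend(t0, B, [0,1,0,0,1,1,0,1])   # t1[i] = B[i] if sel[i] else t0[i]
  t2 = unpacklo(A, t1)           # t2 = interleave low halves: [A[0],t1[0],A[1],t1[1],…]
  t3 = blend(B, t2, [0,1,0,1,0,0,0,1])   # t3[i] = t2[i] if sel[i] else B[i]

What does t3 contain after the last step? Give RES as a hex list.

RES = [0x9d, 0xe3, 0x95, 0x2d, 0x65, 0x00, 0xf6, 0x1e]

→ t0 |e3|db|93|1e|a2|d9|11|84|
→ t1 |e3|2d|93|1e|65|00|11|55|
→ t2 |d9|e3|11|2d|84|93|e3|1e|
→ t3 |9d|e3|95|2d|65|00|f6|1e|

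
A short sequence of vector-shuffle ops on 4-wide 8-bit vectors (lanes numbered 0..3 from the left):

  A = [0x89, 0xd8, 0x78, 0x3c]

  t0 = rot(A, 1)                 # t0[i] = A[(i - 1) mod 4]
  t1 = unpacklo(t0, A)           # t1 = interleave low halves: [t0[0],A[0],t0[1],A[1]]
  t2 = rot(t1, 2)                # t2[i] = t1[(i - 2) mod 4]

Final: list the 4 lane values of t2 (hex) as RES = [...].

  t0: 3c 89 d8 78
  t1: 3c 89 89 d8
  t2: 89 d8 3c 89

RES = [0x89, 0xd8, 0x3c, 0x89]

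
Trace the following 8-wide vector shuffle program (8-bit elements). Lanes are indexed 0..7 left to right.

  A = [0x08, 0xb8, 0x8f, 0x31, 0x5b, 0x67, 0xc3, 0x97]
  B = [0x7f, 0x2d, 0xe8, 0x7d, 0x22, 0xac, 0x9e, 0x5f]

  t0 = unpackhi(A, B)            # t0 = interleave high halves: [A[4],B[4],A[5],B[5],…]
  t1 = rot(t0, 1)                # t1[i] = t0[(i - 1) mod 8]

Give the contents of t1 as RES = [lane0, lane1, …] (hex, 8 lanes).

  t0: 5b 22 67 ac c3 9e 97 5f
  t1: 5f 5b 22 67 ac c3 9e 97

RES = [0x5f, 0x5b, 0x22, 0x67, 0xac, 0xc3, 0x9e, 0x97]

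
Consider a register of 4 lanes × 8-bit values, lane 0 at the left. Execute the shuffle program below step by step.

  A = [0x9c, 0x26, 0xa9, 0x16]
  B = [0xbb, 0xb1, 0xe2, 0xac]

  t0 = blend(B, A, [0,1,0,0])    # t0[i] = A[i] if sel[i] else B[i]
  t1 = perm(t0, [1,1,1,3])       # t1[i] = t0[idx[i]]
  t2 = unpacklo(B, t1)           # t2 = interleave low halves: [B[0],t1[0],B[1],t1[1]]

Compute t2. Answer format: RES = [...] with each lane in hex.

  t0: bb 26 e2 ac
  t1: 26 26 26 ac
  t2: bb 26 b1 26

RES = [ 0xbb  0x26  0xb1  0x26 ]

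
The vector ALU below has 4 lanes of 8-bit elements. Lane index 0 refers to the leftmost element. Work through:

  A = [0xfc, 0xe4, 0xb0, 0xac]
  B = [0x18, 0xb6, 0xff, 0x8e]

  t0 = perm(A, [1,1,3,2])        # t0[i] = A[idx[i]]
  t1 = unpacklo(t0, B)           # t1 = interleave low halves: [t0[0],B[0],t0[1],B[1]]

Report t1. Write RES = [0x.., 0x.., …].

→ t0 |e4|e4|ac|b0|
→ t1 |e4|18|e4|b6|

RES = [0xe4, 0x18, 0xe4, 0xb6]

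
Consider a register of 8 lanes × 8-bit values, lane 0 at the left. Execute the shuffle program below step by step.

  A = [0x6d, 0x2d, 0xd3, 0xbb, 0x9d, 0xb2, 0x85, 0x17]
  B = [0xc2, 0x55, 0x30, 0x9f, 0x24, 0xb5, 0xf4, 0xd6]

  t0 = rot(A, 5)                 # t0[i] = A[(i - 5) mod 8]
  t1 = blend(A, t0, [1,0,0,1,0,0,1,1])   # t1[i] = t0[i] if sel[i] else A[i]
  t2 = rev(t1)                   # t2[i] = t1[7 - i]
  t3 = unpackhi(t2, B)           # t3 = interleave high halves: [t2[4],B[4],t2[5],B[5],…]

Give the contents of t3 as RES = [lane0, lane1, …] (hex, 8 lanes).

→ t0 |bb|9d|b2|85|17|6d|2d|d3|
→ t1 |bb|2d|d3|85|9d|b2|2d|d3|
→ t2 |d3|2d|b2|9d|85|d3|2d|bb|
→ t3 |85|24|d3|b5|2d|f4|bb|d6|

RES = [ 0x85  0x24  0xd3  0xb5  0x2d  0xf4  0xbb  0xd6 ]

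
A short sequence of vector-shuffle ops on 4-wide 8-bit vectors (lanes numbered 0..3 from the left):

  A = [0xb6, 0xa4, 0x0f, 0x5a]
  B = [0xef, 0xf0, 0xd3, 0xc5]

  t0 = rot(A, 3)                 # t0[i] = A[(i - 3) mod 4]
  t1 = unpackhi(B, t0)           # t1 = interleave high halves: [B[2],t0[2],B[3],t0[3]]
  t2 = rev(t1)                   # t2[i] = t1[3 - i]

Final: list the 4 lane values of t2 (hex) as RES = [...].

RES = [ 0xb6  0xc5  0x5a  0xd3 ]

t0 = [0xa4, 0x0f, 0x5a, 0xb6]
t1 = [0xd3, 0x5a, 0xc5, 0xb6]
t2 = [0xb6, 0xc5, 0x5a, 0xd3]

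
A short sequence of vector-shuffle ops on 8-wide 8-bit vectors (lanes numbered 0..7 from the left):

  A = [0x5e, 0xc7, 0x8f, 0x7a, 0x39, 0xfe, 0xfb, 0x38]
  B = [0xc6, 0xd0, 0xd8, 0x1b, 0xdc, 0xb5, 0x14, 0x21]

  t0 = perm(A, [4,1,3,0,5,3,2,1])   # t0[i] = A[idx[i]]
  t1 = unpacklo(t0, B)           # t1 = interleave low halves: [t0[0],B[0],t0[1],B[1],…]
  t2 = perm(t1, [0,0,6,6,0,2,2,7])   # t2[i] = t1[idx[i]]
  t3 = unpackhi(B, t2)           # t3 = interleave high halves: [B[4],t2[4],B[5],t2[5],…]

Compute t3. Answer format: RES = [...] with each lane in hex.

→ t0 |39|c7|7a|5e|fe|7a|8f|c7|
→ t1 |39|c6|c7|d0|7a|d8|5e|1b|
→ t2 |39|39|5e|5e|39|c7|c7|1b|
→ t3 |dc|39|b5|c7|14|c7|21|1b|

RES = [ 0xdc  0x39  0xb5  0xc7  0x14  0xc7  0x21  0x1b ]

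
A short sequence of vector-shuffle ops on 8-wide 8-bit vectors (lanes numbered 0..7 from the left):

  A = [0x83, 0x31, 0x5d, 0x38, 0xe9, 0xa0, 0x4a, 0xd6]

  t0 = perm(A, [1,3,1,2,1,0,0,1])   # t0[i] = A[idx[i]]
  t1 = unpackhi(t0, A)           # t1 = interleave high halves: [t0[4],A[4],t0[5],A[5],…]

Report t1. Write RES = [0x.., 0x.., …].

RES = [ 0x31  0xe9  0x83  0xa0  0x83  0x4a  0x31  0xd6 ]

→ t0 |31|38|31|5d|31|83|83|31|
→ t1 |31|e9|83|a0|83|4a|31|d6|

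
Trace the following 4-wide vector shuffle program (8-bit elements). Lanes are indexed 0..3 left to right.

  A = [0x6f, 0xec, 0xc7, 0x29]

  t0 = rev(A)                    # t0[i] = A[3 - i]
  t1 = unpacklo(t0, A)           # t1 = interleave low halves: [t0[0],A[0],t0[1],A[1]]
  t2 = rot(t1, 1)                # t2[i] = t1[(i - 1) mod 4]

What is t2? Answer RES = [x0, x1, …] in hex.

RES = [0xec, 0x29, 0x6f, 0xc7]

→ t0 |29|c7|ec|6f|
→ t1 |29|6f|c7|ec|
→ t2 |ec|29|6f|c7|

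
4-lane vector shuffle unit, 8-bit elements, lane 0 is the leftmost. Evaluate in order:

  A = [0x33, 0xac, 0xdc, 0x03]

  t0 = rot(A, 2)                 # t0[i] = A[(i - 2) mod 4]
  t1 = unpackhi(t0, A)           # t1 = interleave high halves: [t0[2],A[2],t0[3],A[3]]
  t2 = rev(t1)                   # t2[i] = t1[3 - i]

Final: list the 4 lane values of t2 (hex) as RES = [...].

  t0: dc 03 33 ac
  t1: 33 dc ac 03
  t2: 03 ac dc 33

RES = [0x03, 0xac, 0xdc, 0x33]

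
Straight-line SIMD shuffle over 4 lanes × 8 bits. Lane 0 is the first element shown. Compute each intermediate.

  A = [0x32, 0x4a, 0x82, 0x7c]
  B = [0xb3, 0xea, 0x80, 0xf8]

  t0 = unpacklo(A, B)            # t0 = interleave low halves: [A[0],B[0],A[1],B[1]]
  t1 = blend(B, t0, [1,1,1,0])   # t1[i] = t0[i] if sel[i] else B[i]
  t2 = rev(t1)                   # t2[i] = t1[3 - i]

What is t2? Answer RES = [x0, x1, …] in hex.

RES = [0xf8, 0x4a, 0xb3, 0x32]

  t0: 32 b3 4a ea
  t1: 32 b3 4a f8
  t2: f8 4a b3 32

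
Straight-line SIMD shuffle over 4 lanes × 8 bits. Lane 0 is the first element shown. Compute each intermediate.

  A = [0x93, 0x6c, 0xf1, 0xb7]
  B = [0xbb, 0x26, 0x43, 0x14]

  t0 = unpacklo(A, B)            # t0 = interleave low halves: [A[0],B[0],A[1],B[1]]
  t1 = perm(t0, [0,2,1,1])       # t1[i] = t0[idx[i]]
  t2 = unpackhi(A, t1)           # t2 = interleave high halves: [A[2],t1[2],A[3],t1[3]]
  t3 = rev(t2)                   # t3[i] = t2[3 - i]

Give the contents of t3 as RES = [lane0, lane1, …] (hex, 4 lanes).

RES = [0xbb, 0xb7, 0xbb, 0xf1]

  t0: 93 bb 6c 26
  t1: 93 6c bb bb
  t2: f1 bb b7 bb
  t3: bb b7 bb f1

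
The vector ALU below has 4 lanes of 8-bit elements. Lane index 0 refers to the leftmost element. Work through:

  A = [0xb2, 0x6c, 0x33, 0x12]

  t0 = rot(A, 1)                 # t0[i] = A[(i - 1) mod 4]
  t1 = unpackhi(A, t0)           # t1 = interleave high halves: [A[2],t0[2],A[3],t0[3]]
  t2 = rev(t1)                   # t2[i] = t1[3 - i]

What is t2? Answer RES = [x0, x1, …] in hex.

t0 = [0x12, 0xb2, 0x6c, 0x33]
t1 = [0x33, 0x6c, 0x12, 0x33]
t2 = [0x33, 0x12, 0x6c, 0x33]

RES = [0x33, 0x12, 0x6c, 0x33]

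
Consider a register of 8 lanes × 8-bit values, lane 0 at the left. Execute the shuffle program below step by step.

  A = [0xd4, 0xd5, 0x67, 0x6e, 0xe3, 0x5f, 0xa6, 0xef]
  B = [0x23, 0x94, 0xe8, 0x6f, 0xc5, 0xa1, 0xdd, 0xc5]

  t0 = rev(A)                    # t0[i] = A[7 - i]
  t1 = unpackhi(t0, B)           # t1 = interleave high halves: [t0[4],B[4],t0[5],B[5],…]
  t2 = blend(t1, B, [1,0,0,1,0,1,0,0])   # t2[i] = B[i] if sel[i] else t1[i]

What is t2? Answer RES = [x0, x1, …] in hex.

RES = [0x23, 0xc5, 0x67, 0x6f, 0xd5, 0xa1, 0xd4, 0xc5]

t0 = [0xef, 0xa6, 0x5f, 0xe3, 0x6e, 0x67, 0xd5, 0xd4]
t1 = [0x6e, 0xc5, 0x67, 0xa1, 0xd5, 0xdd, 0xd4, 0xc5]
t2 = [0x23, 0xc5, 0x67, 0x6f, 0xd5, 0xa1, 0xd4, 0xc5]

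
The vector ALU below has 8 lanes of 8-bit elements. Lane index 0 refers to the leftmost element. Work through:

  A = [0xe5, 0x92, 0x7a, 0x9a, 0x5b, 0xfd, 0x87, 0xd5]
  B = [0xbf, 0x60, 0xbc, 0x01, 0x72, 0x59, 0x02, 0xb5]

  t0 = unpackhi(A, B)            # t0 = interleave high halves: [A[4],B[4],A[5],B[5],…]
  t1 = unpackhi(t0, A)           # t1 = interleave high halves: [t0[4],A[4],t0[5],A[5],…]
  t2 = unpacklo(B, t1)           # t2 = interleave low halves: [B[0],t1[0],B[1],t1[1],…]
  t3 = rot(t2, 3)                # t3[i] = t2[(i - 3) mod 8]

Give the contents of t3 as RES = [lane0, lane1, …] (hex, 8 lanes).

RES = [ 0x02  0x01  0xfd  0xbf  0x87  0x60  0x5b  0xbc ]

  t0: 5b 72 fd 59 87 02 d5 b5
  t1: 87 5b 02 fd d5 87 b5 d5
  t2: bf 87 60 5b bc 02 01 fd
  t3: 02 01 fd bf 87 60 5b bc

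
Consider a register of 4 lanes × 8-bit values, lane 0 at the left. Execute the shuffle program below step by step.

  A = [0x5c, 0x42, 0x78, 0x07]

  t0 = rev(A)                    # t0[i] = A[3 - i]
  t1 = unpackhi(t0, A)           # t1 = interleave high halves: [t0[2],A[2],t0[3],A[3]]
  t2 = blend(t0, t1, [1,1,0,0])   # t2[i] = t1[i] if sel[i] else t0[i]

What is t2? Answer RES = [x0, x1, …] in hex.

RES = [ 0x42  0x78  0x42  0x5c ]

→ t0 |07|78|42|5c|
→ t1 |42|78|5c|07|
→ t2 |42|78|42|5c|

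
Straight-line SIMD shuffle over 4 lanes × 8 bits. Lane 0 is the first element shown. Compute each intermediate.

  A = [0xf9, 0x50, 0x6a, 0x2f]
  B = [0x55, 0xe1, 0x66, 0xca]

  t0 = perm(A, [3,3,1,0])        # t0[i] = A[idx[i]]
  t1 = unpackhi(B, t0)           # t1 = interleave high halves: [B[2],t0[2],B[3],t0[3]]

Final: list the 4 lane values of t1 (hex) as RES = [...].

RES = [ 0x66  0x50  0xca  0xf9 ]

→ t0 |2f|2f|50|f9|
→ t1 |66|50|ca|f9|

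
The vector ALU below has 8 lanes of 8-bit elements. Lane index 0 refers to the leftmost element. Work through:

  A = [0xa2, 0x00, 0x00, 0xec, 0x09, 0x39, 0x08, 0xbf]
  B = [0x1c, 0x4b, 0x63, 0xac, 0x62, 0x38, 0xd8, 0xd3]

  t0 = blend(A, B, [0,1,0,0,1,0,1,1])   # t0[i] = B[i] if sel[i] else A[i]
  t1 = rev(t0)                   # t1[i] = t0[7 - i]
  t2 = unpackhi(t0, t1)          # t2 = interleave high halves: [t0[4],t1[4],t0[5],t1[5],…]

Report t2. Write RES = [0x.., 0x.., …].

→ t0 |a2|4b|00|ec|62|39|d8|d3|
→ t1 |d3|d8|39|62|ec|00|4b|a2|
→ t2 |62|ec|39|00|d8|4b|d3|a2|

RES = [0x62, 0xec, 0x39, 0x00, 0xd8, 0x4b, 0xd3, 0xa2]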